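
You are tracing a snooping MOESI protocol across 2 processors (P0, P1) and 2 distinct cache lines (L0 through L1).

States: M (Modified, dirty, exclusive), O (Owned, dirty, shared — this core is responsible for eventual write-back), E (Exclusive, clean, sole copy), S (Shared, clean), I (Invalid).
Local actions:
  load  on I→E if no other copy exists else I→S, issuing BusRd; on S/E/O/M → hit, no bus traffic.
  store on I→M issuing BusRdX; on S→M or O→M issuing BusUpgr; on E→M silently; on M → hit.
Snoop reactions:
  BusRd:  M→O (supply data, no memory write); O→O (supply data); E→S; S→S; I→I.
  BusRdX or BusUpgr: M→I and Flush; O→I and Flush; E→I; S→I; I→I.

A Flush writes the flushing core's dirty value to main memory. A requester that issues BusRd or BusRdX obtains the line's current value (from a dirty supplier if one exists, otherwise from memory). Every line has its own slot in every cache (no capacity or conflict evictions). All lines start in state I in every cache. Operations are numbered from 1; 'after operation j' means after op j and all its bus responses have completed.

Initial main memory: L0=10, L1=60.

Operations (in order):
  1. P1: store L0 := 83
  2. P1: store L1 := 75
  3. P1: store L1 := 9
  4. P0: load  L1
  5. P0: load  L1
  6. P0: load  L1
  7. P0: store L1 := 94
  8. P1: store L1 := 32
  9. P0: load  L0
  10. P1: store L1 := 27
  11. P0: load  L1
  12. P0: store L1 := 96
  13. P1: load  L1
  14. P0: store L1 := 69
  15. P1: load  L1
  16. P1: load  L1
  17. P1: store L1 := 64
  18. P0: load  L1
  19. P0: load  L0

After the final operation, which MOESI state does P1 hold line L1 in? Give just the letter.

state = O

[1] P1: store L0 := 83 | P0:I, P1:M(83) | bus: BusRdX
[2] P1: store L1 := 75 | P0:I, P1:M(75) | bus: BusRdX
[3] P1: store L1 := 9 | P0:I, P1:M(9) | bus: none
[4] P0: load  L1 | P0:S(9), P1:O(9) | bus: BusRd
[5] P0: load  L1 | P0:S(9), P1:O(9) | bus: none
[6] P0: load  L1 | P0:S(9), P1:O(9) | bus: none
[7] P0: store L1 := 94 | P0:M(94), P1:I | bus: BusUpgr,Flush
[8] P1: store L1 := 32 | P0:I, P1:M(32) | bus: BusRdX,Flush
[9] P0: load  L0 | P0:S(83), P1:O(83) | bus: BusRd
[10] P1: store L1 := 27 | P0:I, P1:M(27) | bus: none
[11] P0: load  L1 | P0:S(27), P1:O(27) | bus: BusRd
[12] P0: store L1 := 96 | P0:M(96), P1:I | bus: BusUpgr,Flush
[13] P1: load  L1 | P0:O(96), P1:S(96) | bus: BusRd
[14] P0: store L1 := 69 | P0:M(69), P1:I | bus: BusUpgr
[15] P1: load  L1 | P0:O(69), P1:S(69) | bus: BusRd
[16] P1: load  L1 | P0:O(69), P1:S(69) | bus: none
[17] P1: store L1 := 64 | P0:I, P1:M(64) | bus: BusUpgr,Flush
[18] P0: load  L1 | P0:S(64), P1:O(64) | bus: BusRd
[19] P0: load  L0 | P0:S(83), P1:O(83) | bus: none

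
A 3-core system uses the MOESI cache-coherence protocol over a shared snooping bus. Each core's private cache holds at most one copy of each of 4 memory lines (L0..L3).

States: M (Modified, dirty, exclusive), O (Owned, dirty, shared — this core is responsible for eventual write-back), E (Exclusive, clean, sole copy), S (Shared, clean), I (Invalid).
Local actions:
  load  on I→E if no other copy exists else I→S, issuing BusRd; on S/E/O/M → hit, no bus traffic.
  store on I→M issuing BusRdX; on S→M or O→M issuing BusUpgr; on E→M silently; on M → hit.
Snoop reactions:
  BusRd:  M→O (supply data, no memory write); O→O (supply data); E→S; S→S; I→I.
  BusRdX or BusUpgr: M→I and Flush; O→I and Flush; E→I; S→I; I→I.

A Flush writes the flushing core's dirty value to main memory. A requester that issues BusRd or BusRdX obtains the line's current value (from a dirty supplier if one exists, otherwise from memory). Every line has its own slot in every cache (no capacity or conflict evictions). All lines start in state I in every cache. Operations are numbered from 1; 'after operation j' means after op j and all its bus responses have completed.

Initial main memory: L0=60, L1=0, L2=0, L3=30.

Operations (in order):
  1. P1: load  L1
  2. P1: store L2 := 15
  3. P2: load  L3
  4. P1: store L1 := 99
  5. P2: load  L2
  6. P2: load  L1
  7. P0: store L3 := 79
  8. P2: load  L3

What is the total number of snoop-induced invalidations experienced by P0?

step 1: P1: load  L1  ⟶  IEI  (L1)  txn=BusRd  M[L1]=0
step 2: P1: store L2 := 15  ⟶  IMI  (L2)  txn=BusRdX  M[L2]=0
step 3: P2: load  L3  ⟶  IIE  (L3)  txn=BusRd  M[L3]=30
step 4: P1: store L1 := 99  ⟶  IMI  (L1)  txn=∅  M[L1]=0
step 5: P2: load  L2  ⟶  IOS  (L2)  txn=BusRd  M[L2]=0
step 6: P2: load  L1  ⟶  IOS  (L1)  txn=BusRd  M[L1]=0
step 7: P0: store L3 := 79  ⟶  MII  (L3)  txn=BusRdX  M[L3]=30
step 8: P2: load  L3  ⟶  OIS  (L3)  txn=BusRd  M[L3]=30

invalidations = 0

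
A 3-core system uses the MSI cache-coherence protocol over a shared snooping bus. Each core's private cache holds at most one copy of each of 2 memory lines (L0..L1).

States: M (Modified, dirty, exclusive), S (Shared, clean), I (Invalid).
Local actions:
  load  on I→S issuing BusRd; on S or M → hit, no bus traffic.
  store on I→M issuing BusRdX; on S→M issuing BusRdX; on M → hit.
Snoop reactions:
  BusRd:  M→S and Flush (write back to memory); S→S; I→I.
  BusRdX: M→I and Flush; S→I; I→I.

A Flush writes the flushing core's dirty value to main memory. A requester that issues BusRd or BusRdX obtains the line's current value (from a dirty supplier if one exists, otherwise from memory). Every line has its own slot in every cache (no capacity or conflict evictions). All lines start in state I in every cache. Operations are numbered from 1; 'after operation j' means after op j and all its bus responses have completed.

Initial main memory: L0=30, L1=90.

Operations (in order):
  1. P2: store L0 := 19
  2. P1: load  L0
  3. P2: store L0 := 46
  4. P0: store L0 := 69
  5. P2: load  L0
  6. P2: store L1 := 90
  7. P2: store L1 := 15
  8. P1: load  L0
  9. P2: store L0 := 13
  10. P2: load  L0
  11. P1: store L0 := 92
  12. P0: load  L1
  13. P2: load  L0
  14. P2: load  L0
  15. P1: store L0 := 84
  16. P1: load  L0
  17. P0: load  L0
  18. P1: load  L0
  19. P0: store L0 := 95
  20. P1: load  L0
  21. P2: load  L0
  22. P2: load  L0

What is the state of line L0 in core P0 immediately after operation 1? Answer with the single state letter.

state = I

[1] P2: store L0 := 19 | P0:I, P1:I, P2:M(19) | bus: BusRdX
[2] P1: load  L0 | P0:I, P1:S(19), P2:S(19) | bus: BusRd,Flush
[3] P2: store L0 := 46 | P0:I, P1:I, P2:M(46) | bus: BusRdX
[4] P0: store L0 := 69 | P0:M(69), P1:I, P2:I | bus: BusRdX,Flush
[5] P2: load  L0 | P0:S(69), P1:I, P2:S(69) | bus: BusRd,Flush
[6] P2: store L1 := 90 | P0:I, P1:I, P2:M(90) | bus: BusRdX
[7] P2: store L1 := 15 | P0:I, P1:I, P2:M(15) | bus: none
[8] P1: load  L0 | P0:S(69), P1:S(69), P2:S(69) | bus: BusRd
[9] P2: store L0 := 13 | P0:I, P1:I, P2:M(13) | bus: BusRdX
[10] P2: load  L0 | P0:I, P1:I, P2:M(13) | bus: none
[11] P1: store L0 := 92 | P0:I, P1:M(92), P2:I | bus: BusRdX,Flush
[12] P0: load  L1 | P0:S(15), P1:I, P2:S(15) | bus: BusRd,Flush
[13] P2: load  L0 | P0:I, P1:S(92), P2:S(92) | bus: BusRd,Flush
[14] P2: load  L0 | P0:I, P1:S(92), P2:S(92) | bus: none
[15] P1: store L0 := 84 | P0:I, P1:M(84), P2:I | bus: BusRdX
[16] P1: load  L0 | P0:I, P1:M(84), P2:I | bus: none
[17] P0: load  L0 | P0:S(84), P1:S(84), P2:I | bus: BusRd,Flush
[18] P1: load  L0 | P0:S(84), P1:S(84), P2:I | bus: none
[19] P0: store L0 := 95 | P0:M(95), P1:I, P2:I | bus: BusRdX
[20] P1: load  L0 | P0:S(95), P1:S(95), P2:I | bus: BusRd,Flush
[21] P2: load  L0 | P0:S(95), P1:S(95), P2:S(95) | bus: BusRd
[22] P2: load  L0 | P0:S(95), P1:S(95), P2:S(95) | bus: none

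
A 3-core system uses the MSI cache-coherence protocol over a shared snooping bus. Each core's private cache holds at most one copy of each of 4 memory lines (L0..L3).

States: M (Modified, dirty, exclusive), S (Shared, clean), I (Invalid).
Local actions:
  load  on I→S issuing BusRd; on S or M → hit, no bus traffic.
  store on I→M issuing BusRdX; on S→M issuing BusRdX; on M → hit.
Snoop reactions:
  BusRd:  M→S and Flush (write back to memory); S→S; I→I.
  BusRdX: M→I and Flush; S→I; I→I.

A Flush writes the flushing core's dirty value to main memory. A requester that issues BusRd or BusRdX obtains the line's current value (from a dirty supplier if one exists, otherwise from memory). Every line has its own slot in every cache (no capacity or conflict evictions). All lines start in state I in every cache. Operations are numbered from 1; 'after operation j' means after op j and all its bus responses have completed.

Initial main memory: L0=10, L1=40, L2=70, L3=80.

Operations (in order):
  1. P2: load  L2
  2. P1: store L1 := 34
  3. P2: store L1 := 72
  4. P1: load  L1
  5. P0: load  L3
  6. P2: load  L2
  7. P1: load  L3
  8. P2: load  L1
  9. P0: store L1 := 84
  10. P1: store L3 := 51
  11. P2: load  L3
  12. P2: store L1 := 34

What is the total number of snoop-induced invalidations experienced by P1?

invalidations = 2

  op1 P2: load  L2 → I/I/S on L2; bus BusRd; mem=70
  op2 P1: store L1 := 34 → I/M/I on L1; bus BusRdX; mem=40
  op3 P2: store L1 := 72 → I/I/M on L1; bus BusRdX Flush; mem=34
  op4 P1: load  L1 → I/S/S on L1; bus BusRd Flush; mem=72
  op5 P0: load  L3 → S/I/I on L3; bus BusRd; mem=80
  op6 P2: load  L2 → I/I/S on L2; bus (none); mem=70
  op7 P1: load  L3 → S/S/I on L3; bus BusRd; mem=80
  op8 P2: load  L1 → I/S/S on L1; bus (none); mem=72
  op9 P0: store L1 := 84 → M/I/I on L1; bus BusRdX; mem=72
  op10 P1: store L3 := 51 → I/M/I on L3; bus BusRdX; mem=80
  op11 P2: load  L3 → I/S/S on L3; bus BusRd Flush; mem=51
  op12 P2: store L1 := 34 → I/I/M on L1; bus BusRdX Flush; mem=84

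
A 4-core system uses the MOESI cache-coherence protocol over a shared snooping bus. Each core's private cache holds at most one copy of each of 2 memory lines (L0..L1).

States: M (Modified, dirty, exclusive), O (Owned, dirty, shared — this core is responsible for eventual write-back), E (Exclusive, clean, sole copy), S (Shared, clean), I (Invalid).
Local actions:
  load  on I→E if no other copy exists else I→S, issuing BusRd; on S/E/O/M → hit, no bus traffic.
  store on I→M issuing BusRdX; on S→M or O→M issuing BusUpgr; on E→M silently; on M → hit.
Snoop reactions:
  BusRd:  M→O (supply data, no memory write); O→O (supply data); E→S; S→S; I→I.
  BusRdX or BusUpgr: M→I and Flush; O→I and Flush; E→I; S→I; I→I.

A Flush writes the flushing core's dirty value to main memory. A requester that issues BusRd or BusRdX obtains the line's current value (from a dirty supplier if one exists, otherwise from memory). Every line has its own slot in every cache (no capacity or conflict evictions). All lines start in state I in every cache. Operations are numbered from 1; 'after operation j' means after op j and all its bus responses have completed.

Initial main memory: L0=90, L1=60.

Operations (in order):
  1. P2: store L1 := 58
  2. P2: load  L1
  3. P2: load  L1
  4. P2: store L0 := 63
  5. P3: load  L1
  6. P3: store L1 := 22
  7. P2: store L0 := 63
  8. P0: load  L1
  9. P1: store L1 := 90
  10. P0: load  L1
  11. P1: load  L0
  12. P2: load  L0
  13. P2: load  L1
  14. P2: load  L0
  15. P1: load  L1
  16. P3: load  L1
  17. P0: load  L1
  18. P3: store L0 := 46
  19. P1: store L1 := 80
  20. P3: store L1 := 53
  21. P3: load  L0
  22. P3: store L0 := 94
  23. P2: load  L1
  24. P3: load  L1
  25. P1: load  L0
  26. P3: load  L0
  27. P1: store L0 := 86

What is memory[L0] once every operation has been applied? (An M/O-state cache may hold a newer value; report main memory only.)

1. P2: store L1 := 58  bus=[BusRdX]  L1: P0=I P1=I P2=M P3=I  mem[L1]=60
2. P2: load  L1  bus=[-]  L1: P0=I P1=I P2=M P3=I  mem[L1]=60
3. P2: load  L1  bus=[-]  L1: P0=I P1=I P2=M P3=I  mem[L1]=60
4. P2: store L0 := 63  bus=[BusRdX]  L0: P0=I P1=I P2=M P3=I  mem[L0]=90
5. P3: load  L1  bus=[BusRd]  L1: P0=I P1=I P2=O P3=S  mem[L1]=60
6. P3: store L1 := 22  bus=[BusUpgr,Flush]  L1: P0=I P1=I P2=I P3=M  mem[L1]=58
7. P2: store L0 := 63  bus=[-]  L0: P0=I P1=I P2=M P3=I  mem[L0]=90
8. P0: load  L1  bus=[BusRd]  L1: P0=S P1=I P2=I P3=O  mem[L1]=58
9. P1: store L1 := 90  bus=[BusRdX,Flush]  L1: P0=I P1=M P2=I P3=I  mem[L1]=22
10. P0: load  L1  bus=[BusRd]  L1: P0=S P1=O P2=I P3=I  mem[L1]=22
11. P1: load  L0  bus=[BusRd]  L0: P0=I P1=S P2=O P3=I  mem[L0]=90
12. P2: load  L0  bus=[-]  L0: P0=I P1=S P2=O P3=I  mem[L0]=90
13. P2: load  L1  bus=[BusRd]  L1: P0=S P1=O P2=S P3=I  mem[L1]=22
14. P2: load  L0  bus=[-]  L0: P0=I P1=S P2=O P3=I  mem[L0]=90
15. P1: load  L1  bus=[-]  L1: P0=S P1=O P2=S P3=I  mem[L1]=22
16. P3: load  L1  bus=[BusRd]  L1: P0=S P1=O P2=S P3=S  mem[L1]=22
17. P0: load  L1  bus=[-]  L1: P0=S P1=O P2=S P3=S  mem[L1]=22
18. P3: store L0 := 46  bus=[BusRdX,Flush]  L0: P0=I P1=I P2=I P3=M  mem[L0]=63
19. P1: store L1 := 80  bus=[BusUpgr]  L1: P0=I P1=M P2=I P3=I  mem[L1]=22
20. P3: store L1 := 53  bus=[BusRdX,Flush]  L1: P0=I P1=I P2=I P3=M  mem[L1]=80
21. P3: load  L0  bus=[-]  L0: P0=I P1=I P2=I P3=M  mem[L0]=63
22. P3: store L0 := 94  bus=[-]  L0: P0=I P1=I P2=I P3=M  mem[L0]=63
23. P2: load  L1  bus=[BusRd]  L1: P0=I P1=I P2=S P3=O  mem[L1]=80
24. P3: load  L1  bus=[-]  L1: P0=I P1=I P2=S P3=O  mem[L1]=80
25. P1: load  L0  bus=[BusRd]  L0: P0=I P1=S P2=I P3=O  mem[L0]=63
26. P3: load  L0  bus=[-]  L0: P0=I P1=S P2=I P3=O  mem[L0]=63
27. P1: store L0 := 86  bus=[BusUpgr,Flush]  L0: P0=I P1=M P2=I P3=I  mem[L0]=94

memory[L0] = 94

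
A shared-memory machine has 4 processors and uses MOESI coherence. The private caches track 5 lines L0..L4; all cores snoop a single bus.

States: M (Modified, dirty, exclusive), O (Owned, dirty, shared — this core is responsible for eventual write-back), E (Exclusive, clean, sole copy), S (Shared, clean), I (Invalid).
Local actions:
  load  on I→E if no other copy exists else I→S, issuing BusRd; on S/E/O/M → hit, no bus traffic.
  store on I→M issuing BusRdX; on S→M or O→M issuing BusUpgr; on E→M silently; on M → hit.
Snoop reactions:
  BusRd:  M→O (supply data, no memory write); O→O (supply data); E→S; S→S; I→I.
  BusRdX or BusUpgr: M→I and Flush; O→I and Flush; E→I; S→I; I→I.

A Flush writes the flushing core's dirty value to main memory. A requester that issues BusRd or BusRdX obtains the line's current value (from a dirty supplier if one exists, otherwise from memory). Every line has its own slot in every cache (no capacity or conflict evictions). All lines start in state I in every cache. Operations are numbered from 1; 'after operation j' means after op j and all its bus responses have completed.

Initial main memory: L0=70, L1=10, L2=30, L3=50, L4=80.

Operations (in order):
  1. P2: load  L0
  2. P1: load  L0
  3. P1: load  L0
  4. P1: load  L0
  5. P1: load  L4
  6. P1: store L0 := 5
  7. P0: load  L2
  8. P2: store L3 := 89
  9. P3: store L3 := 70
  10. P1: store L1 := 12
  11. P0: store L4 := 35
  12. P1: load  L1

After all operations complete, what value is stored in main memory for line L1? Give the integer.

1. P2: load  L0  bus=[BusRd]  L0: P0=I P1=I P2=E P3=I  mem[L0]=70
2. P1: load  L0  bus=[BusRd]  L0: P0=I P1=S P2=S P3=I  mem[L0]=70
3. P1: load  L0  bus=[-]  L0: P0=I P1=S P2=S P3=I  mem[L0]=70
4. P1: load  L0  bus=[-]  L0: P0=I P1=S P2=S P3=I  mem[L0]=70
5. P1: load  L4  bus=[BusRd]  L4: P0=I P1=E P2=I P3=I  mem[L4]=80
6. P1: store L0 := 5  bus=[BusUpgr]  L0: P0=I P1=M P2=I P3=I  mem[L0]=70
7. P0: load  L2  bus=[BusRd]  L2: P0=E P1=I P2=I P3=I  mem[L2]=30
8. P2: store L3 := 89  bus=[BusRdX]  L3: P0=I P1=I P2=M P3=I  mem[L3]=50
9. P3: store L3 := 70  bus=[BusRdX,Flush]  L3: P0=I P1=I P2=I P3=M  mem[L3]=89
10. P1: store L1 := 12  bus=[BusRdX]  L1: P0=I P1=M P2=I P3=I  mem[L1]=10
11. P0: store L4 := 35  bus=[BusRdX]  L4: P0=M P1=I P2=I P3=I  mem[L4]=80
12. P1: load  L1  bus=[-]  L1: P0=I P1=M P2=I P3=I  mem[L1]=10

memory[L1] = 10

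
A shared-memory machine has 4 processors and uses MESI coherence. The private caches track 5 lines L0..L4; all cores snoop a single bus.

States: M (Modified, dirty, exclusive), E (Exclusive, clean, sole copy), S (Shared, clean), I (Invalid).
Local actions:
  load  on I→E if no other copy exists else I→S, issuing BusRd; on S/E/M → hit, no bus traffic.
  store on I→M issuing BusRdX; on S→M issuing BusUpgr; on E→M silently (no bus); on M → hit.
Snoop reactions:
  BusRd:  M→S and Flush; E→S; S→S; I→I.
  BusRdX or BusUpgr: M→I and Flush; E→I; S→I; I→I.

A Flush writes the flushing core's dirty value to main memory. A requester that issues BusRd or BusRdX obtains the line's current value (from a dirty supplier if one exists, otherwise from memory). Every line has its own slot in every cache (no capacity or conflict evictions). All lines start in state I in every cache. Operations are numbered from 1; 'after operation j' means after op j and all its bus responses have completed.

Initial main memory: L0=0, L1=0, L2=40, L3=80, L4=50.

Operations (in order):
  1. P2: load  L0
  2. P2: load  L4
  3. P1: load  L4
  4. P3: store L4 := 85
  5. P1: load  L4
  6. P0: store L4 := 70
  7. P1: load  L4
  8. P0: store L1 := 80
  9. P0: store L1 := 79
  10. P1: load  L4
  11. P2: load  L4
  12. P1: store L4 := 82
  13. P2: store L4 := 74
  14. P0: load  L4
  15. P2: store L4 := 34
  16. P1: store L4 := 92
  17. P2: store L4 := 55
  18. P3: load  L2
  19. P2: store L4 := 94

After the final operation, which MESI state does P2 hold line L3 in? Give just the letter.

state = I

1. P2: load  L0  bus=[BusRd]  L0: P0=I P1=I P2=E P3=I  mem[L0]=0
2. P2: load  L4  bus=[BusRd]  L4: P0=I P1=I P2=E P3=I  mem[L4]=50
3. P1: load  L4  bus=[BusRd]  L4: P0=I P1=S P2=S P3=I  mem[L4]=50
4. P3: store L4 := 85  bus=[BusRdX]  L4: P0=I P1=I P2=I P3=M  mem[L4]=50
5. P1: load  L4  bus=[BusRd,Flush]  L4: P0=I P1=S P2=I P3=S  mem[L4]=85
6. P0: store L4 := 70  bus=[BusRdX]  L4: P0=M P1=I P2=I P3=I  mem[L4]=85
7. P1: load  L4  bus=[BusRd,Flush]  L4: P0=S P1=S P2=I P3=I  mem[L4]=70
8. P0: store L1 := 80  bus=[BusRdX]  L1: P0=M P1=I P2=I P3=I  mem[L1]=0
9. P0: store L1 := 79  bus=[-]  L1: P0=M P1=I P2=I P3=I  mem[L1]=0
10. P1: load  L4  bus=[-]  L4: P0=S P1=S P2=I P3=I  mem[L4]=70
11. P2: load  L4  bus=[BusRd]  L4: P0=S P1=S P2=S P3=I  mem[L4]=70
12. P1: store L4 := 82  bus=[BusUpgr]  L4: P0=I P1=M P2=I P3=I  mem[L4]=70
13. P2: store L4 := 74  bus=[BusRdX,Flush]  L4: P0=I P1=I P2=M P3=I  mem[L4]=82
14. P0: load  L4  bus=[BusRd,Flush]  L4: P0=S P1=I P2=S P3=I  mem[L4]=74
15. P2: store L4 := 34  bus=[BusUpgr]  L4: P0=I P1=I P2=M P3=I  mem[L4]=74
16. P1: store L4 := 92  bus=[BusRdX,Flush]  L4: P0=I P1=M P2=I P3=I  mem[L4]=34
17. P2: store L4 := 55  bus=[BusRdX,Flush]  L4: P0=I P1=I P2=M P3=I  mem[L4]=92
18. P3: load  L2  bus=[BusRd]  L2: P0=I P1=I P2=I P3=E  mem[L2]=40
19. P2: store L4 := 94  bus=[-]  L4: P0=I P1=I P2=M P3=I  mem[L4]=92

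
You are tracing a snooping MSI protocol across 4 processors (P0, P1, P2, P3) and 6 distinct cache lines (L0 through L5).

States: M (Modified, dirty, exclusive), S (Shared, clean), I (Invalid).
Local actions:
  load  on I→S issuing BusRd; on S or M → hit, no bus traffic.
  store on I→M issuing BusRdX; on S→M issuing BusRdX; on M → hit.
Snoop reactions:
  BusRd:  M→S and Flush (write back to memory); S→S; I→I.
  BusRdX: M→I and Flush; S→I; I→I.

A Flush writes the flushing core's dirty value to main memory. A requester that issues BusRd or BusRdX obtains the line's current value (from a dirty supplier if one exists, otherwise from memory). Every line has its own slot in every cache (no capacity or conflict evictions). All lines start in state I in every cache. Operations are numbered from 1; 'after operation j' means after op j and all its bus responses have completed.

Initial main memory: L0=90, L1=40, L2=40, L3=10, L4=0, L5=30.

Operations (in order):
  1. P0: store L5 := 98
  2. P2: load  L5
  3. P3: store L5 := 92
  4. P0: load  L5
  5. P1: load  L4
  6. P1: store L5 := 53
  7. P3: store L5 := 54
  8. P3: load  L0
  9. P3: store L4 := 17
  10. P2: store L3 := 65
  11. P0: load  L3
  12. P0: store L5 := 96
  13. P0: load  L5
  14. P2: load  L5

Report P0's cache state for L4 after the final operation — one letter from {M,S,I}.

state = I

[1] P0: store L5 := 98 | P0:M(98), P1:I, P2:I, P3:I | bus: BusRdX
[2] P2: load  L5 | P0:S(98), P1:I, P2:S(98), P3:I | bus: BusRd,Flush
[3] P3: store L5 := 92 | P0:I, P1:I, P2:I, P3:M(92) | bus: BusRdX
[4] P0: load  L5 | P0:S(92), P1:I, P2:I, P3:S(92) | bus: BusRd,Flush
[5] P1: load  L4 | P0:I, P1:S(0), P2:I, P3:I | bus: BusRd
[6] P1: store L5 := 53 | P0:I, P1:M(53), P2:I, P3:I | bus: BusRdX
[7] P3: store L5 := 54 | P0:I, P1:I, P2:I, P3:M(54) | bus: BusRdX,Flush
[8] P3: load  L0 | P0:I, P1:I, P2:I, P3:S(90) | bus: BusRd
[9] P3: store L4 := 17 | P0:I, P1:I, P2:I, P3:M(17) | bus: BusRdX
[10] P2: store L3 := 65 | P0:I, P1:I, P2:M(65), P3:I | bus: BusRdX
[11] P0: load  L3 | P0:S(65), P1:I, P2:S(65), P3:I | bus: BusRd,Flush
[12] P0: store L5 := 96 | P0:M(96), P1:I, P2:I, P3:I | bus: BusRdX,Flush
[13] P0: load  L5 | P0:M(96), P1:I, P2:I, P3:I | bus: none
[14] P2: load  L5 | P0:S(96), P1:I, P2:S(96), P3:I | bus: BusRd,Flush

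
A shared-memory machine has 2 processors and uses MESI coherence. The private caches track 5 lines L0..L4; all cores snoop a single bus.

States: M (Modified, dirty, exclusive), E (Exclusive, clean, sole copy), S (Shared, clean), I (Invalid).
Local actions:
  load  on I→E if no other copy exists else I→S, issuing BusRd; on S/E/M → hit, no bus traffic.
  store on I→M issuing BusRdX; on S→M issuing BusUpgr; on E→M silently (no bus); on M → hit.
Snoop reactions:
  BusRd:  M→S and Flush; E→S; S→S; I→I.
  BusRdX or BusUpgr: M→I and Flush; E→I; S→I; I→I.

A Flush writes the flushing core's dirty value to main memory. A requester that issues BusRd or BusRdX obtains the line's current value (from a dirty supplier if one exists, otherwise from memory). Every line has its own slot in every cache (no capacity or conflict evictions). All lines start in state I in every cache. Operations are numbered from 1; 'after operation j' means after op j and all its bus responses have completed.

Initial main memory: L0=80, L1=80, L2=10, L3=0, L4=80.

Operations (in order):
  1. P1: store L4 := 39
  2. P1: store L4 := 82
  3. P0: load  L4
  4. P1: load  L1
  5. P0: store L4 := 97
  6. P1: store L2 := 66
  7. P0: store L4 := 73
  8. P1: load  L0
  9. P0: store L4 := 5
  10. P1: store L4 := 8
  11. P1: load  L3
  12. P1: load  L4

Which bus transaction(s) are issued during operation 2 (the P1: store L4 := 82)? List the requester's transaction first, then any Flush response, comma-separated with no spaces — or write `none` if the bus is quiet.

bus = none

step 1: P1: store L4 := 39  ⟶  IM  (L4)  txn=BusRdX  M[L4]=80
step 2: P1: store L4 := 82  ⟶  IM  (L4)  txn=∅  M[L4]=80
step 3: P0: load  L4  ⟶  SS  (L4)  txn=BusRd+Flush  M[L4]=82
step 4: P1: load  L1  ⟶  IE  (L1)  txn=BusRd  M[L1]=80
step 5: P0: store L4 := 97  ⟶  MI  (L4)  txn=BusUpgr  M[L4]=82
step 6: P1: store L2 := 66  ⟶  IM  (L2)  txn=BusRdX  M[L2]=10
step 7: P0: store L4 := 73  ⟶  MI  (L4)  txn=∅  M[L4]=82
step 8: P1: load  L0  ⟶  IE  (L0)  txn=BusRd  M[L0]=80
step 9: P0: store L4 := 5  ⟶  MI  (L4)  txn=∅  M[L4]=82
step 10: P1: store L4 := 8  ⟶  IM  (L4)  txn=BusRdX+Flush  M[L4]=5
step 11: P1: load  L3  ⟶  IE  (L3)  txn=BusRd  M[L3]=0
step 12: P1: load  L4  ⟶  IM  (L4)  txn=∅  M[L4]=5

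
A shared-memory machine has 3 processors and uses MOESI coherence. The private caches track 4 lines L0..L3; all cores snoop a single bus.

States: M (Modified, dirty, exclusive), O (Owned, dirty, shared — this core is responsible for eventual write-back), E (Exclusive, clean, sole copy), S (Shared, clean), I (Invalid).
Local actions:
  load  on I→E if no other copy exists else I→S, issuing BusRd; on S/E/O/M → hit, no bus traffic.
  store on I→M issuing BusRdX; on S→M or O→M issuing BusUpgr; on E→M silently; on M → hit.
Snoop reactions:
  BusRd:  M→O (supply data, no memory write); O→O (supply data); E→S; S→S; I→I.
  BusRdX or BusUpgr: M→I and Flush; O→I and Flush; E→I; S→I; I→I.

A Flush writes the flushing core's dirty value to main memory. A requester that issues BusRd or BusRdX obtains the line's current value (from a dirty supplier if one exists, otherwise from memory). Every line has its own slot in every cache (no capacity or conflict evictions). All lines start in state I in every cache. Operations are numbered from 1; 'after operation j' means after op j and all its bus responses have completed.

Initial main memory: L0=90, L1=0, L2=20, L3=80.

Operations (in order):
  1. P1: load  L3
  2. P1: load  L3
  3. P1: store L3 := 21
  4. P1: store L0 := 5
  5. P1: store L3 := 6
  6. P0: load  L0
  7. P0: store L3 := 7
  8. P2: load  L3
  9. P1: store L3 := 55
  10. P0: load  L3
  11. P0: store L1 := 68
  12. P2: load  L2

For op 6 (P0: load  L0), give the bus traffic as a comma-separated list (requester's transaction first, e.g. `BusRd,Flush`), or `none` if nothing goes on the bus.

[1] P1: load  L3 | P0:I, P1:E(80), P2:I | bus: BusRd
[2] P1: load  L3 | P0:I, P1:E(80), P2:I | bus: none
[3] P1: store L3 := 21 | P0:I, P1:M(21), P2:I | bus: none
[4] P1: store L0 := 5 | P0:I, P1:M(5), P2:I | bus: BusRdX
[5] P1: store L3 := 6 | P0:I, P1:M(6), P2:I | bus: none
[6] P0: load  L0 | P0:S(5), P1:O(5), P2:I | bus: BusRd
[7] P0: store L3 := 7 | P0:M(7), P1:I, P2:I | bus: BusRdX,Flush
[8] P2: load  L3 | P0:O(7), P1:I, P2:S(7) | bus: BusRd
[9] P1: store L3 := 55 | P0:I, P1:M(55), P2:I | bus: BusRdX,Flush
[10] P0: load  L3 | P0:S(55), P1:O(55), P2:I | bus: BusRd
[11] P0: store L1 := 68 | P0:M(68), P1:I, P2:I | bus: BusRdX
[12] P2: load  L2 | P0:I, P1:I, P2:E(20) | bus: BusRd

bus = BusRd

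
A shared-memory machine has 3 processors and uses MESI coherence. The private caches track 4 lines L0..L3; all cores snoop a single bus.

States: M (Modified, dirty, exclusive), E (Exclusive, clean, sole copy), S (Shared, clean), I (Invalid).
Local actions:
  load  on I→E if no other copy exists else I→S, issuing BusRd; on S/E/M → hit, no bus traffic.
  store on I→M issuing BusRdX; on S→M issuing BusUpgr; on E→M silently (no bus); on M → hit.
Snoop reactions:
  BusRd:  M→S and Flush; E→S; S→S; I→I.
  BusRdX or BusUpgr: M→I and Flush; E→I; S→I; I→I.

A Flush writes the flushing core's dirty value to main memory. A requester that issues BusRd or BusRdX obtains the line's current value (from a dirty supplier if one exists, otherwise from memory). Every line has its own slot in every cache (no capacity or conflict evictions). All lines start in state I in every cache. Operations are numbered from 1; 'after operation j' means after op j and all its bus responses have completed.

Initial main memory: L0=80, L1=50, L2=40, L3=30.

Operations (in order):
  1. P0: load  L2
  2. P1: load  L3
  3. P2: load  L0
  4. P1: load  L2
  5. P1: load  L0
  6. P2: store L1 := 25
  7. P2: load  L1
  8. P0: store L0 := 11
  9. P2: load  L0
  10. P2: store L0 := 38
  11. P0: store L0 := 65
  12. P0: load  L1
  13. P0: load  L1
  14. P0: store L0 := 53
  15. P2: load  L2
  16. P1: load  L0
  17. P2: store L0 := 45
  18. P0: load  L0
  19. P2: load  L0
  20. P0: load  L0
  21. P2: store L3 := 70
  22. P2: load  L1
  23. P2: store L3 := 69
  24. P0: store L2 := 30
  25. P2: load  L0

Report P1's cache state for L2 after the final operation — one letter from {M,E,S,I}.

state = I

step 1: P0: load  L2  ⟶  EII  (L2)  txn=BusRd  M[L2]=40
step 2: P1: load  L3  ⟶  IEI  (L3)  txn=BusRd  M[L3]=30
step 3: P2: load  L0  ⟶  IIE  (L0)  txn=BusRd  M[L0]=80
step 4: P1: load  L2  ⟶  SSI  (L2)  txn=BusRd  M[L2]=40
step 5: P1: load  L0  ⟶  ISS  (L0)  txn=BusRd  M[L0]=80
step 6: P2: store L1 := 25  ⟶  IIM  (L1)  txn=BusRdX  M[L1]=50
step 7: P2: load  L1  ⟶  IIM  (L1)  txn=∅  M[L1]=50
step 8: P0: store L0 := 11  ⟶  MII  (L0)  txn=BusRdX  M[L0]=80
step 9: P2: load  L0  ⟶  SIS  (L0)  txn=BusRd+Flush  M[L0]=11
step 10: P2: store L0 := 38  ⟶  IIM  (L0)  txn=BusUpgr  M[L0]=11
step 11: P0: store L0 := 65  ⟶  MII  (L0)  txn=BusRdX+Flush  M[L0]=38
step 12: P0: load  L1  ⟶  SIS  (L1)  txn=BusRd+Flush  M[L1]=25
step 13: P0: load  L1  ⟶  SIS  (L1)  txn=∅  M[L1]=25
step 14: P0: store L0 := 53  ⟶  MII  (L0)  txn=∅  M[L0]=38
step 15: P2: load  L2  ⟶  SSS  (L2)  txn=BusRd  M[L2]=40
step 16: P1: load  L0  ⟶  SSI  (L0)  txn=BusRd+Flush  M[L0]=53
step 17: P2: store L0 := 45  ⟶  IIM  (L0)  txn=BusRdX  M[L0]=53
step 18: P0: load  L0  ⟶  SIS  (L0)  txn=BusRd+Flush  M[L0]=45
step 19: P2: load  L0  ⟶  SIS  (L0)  txn=∅  M[L0]=45
step 20: P0: load  L0  ⟶  SIS  (L0)  txn=∅  M[L0]=45
step 21: P2: store L3 := 70  ⟶  IIM  (L3)  txn=BusRdX  M[L3]=30
step 22: P2: load  L1  ⟶  SIS  (L1)  txn=∅  M[L1]=25
step 23: P2: store L3 := 69  ⟶  IIM  (L3)  txn=∅  M[L3]=30
step 24: P0: store L2 := 30  ⟶  MII  (L2)  txn=BusUpgr  M[L2]=40
step 25: P2: load  L0  ⟶  SIS  (L0)  txn=∅  M[L0]=45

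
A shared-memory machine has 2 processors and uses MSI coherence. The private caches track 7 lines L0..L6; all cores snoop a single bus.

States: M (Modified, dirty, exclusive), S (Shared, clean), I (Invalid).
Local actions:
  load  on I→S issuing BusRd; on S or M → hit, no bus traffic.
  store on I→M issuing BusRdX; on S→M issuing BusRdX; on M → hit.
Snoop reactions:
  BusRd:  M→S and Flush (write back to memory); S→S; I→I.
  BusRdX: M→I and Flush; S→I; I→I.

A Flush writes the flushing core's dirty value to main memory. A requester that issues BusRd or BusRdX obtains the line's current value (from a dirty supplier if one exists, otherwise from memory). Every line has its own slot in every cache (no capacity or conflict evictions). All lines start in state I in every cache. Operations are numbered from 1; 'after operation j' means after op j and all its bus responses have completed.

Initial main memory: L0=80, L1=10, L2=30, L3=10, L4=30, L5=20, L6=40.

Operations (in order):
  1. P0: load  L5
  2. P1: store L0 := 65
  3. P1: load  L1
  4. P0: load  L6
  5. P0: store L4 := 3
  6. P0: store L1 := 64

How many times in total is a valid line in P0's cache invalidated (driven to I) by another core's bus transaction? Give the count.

  op1 P0: load  L5 → S/I on L5; bus BusRd; mem=20
  op2 P1: store L0 := 65 → I/M on L0; bus BusRdX; mem=80
  op3 P1: load  L1 → I/S on L1; bus BusRd; mem=10
  op4 P0: load  L6 → S/I on L6; bus BusRd; mem=40
  op5 P0: store L4 := 3 → M/I on L4; bus BusRdX; mem=30
  op6 P0: store L1 := 64 → M/I on L1; bus BusRdX; mem=10

invalidations = 0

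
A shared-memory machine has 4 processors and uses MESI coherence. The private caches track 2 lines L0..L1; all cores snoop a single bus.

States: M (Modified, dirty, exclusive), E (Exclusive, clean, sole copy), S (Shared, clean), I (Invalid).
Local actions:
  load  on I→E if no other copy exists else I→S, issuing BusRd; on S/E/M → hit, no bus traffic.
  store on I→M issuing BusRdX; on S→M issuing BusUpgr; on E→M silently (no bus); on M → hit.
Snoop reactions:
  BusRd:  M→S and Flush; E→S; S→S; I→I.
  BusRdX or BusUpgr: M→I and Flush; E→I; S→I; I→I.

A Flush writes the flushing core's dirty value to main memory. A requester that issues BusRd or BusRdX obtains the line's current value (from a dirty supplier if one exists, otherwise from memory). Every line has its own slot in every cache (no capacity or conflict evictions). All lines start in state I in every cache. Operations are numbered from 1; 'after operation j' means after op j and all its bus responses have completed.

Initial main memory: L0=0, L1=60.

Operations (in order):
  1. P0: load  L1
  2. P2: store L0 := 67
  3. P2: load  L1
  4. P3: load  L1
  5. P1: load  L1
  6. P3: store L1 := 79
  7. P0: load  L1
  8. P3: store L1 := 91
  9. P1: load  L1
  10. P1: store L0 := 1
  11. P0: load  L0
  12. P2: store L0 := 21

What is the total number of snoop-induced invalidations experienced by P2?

invalidations = 2

  op1 P0: load  L1 → E/I/I/I on L1; bus BusRd; mem=60
  op2 P2: store L0 := 67 → I/I/M/I on L0; bus BusRdX; mem=0
  op3 P2: load  L1 → S/I/S/I on L1; bus BusRd; mem=60
  op4 P3: load  L1 → S/I/S/S on L1; bus BusRd; mem=60
  op5 P1: load  L1 → S/S/S/S on L1; bus BusRd; mem=60
  op6 P3: store L1 := 79 → I/I/I/M on L1; bus BusUpgr; mem=60
  op7 P0: load  L1 → S/I/I/S on L1; bus BusRd Flush; mem=79
  op8 P3: store L1 := 91 → I/I/I/M on L1; bus BusUpgr; mem=79
  op9 P1: load  L1 → I/S/I/S on L1; bus BusRd Flush; mem=91
  op10 P1: store L0 := 1 → I/M/I/I on L0; bus BusRdX Flush; mem=67
  op11 P0: load  L0 → S/S/I/I on L0; bus BusRd Flush; mem=1
  op12 P2: store L0 := 21 → I/I/M/I on L0; bus BusRdX; mem=1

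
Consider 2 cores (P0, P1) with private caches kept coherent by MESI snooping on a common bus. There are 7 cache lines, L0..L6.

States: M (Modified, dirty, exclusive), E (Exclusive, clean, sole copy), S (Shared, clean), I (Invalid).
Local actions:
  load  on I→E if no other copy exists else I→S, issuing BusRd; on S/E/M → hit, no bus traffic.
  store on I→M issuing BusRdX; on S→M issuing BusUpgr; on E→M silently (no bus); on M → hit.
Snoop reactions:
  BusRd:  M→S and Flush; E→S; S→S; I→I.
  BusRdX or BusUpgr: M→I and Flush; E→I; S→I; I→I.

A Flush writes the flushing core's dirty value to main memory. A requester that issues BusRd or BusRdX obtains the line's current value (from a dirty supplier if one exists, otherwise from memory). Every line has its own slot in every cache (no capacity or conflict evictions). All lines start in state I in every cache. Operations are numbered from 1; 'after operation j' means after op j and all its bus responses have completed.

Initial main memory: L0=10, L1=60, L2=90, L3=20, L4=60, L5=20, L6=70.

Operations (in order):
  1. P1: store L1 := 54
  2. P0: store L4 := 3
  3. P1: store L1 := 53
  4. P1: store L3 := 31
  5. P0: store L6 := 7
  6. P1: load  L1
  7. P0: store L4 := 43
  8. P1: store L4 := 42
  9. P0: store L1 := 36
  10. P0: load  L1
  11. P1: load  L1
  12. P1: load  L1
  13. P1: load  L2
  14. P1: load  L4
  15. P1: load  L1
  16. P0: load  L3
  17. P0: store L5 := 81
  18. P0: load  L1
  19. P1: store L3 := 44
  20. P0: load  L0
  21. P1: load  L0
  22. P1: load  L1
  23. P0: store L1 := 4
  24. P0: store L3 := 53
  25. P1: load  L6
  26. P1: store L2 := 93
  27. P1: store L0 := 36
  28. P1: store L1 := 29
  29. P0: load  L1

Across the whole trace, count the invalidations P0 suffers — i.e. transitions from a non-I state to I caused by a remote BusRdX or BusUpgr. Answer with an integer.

invalidations = 4

step 1: P1: store L1 := 54  ⟶  IM  (L1)  txn=BusRdX  M[L1]=60
step 2: P0: store L4 := 3  ⟶  MI  (L4)  txn=BusRdX  M[L4]=60
step 3: P1: store L1 := 53  ⟶  IM  (L1)  txn=∅  M[L1]=60
step 4: P1: store L3 := 31  ⟶  IM  (L3)  txn=BusRdX  M[L3]=20
step 5: P0: store L6 := 7  ⟶  MI  (L6)  txn=BusRdX  M[L6]=70
step 6: P1: load  L1  ⟶  IM  (L1)  txn=∅  M[L1]=60
step 7: P0: store L4 := 43  ⟶  MI  (L4)  txn=∅  M[L4]=60
step 8: P1: store L4 := 42  ⟶  IM  (L4)  txn=BusRdX+Flush  M[L4]=43
step 9: P0: store L1 := 36  ⟶  MI  (L1)  txn=BusRdX+Flush  M[L1]=53
step 10: P0: load  L1  ⟶  MI  (L1)  txn=∅  M[L1]=53
step 11: P1: load  L1  ⟶  SS  (L1)  txn=BusRd+Flush  M[L1]=36
step 12: P1: load  L1  ⟶  SS  (L1)  txn=∅  M[L1]=36
step 13: P1: load  L2  ⟶  IE  (L2)  txn=BusRd  M[L2]=90
step 14: P1: load  L4  ⟶  IM  (L4)  txn=∅  M[L4]=43
step 15: P1: load  L1  ⟶  SS  (L1)  txn=∅  M[L1]=36
step 16: P0: load  L3  ⟶  SS  (L3)  txn=BusRd+Flush  M[L3]=31
step 17: P0: store L5 := 81  ⟶  MI  (L5)  txn=BusRdX  M[L5]=20
step 18: P0: load  L1  ⟶  SS  (L1)  txn=∅  M[L1]=36
step 19: P1: store L3 := 44  ⟶  IM  (L3)  txn=BusUpgr  M[L3]=31
step 20: P0: load  L0  ⟶  EI  (L0)  txn=BusRd  M[L0]=10
step 21: P1: load  L0  ⟶  SS  (L0)  txn=BusRd  M[L0]=10
step 22: P1: load  L1  ⟶  SS  (L1)  txn=∅  M[L1]=36
step 23: P0: store L1 := 4  ⟶  MI  (L1)  txn=BusUpgr  M[L1]=36
step 24: P0: store L3 := 53  ⟶  MI  (L3)  txn=BusRdX+Flush  M[L3]=44
step 25: P1: load  L6  ⟶  SS  (L6)  txn=BusRd+Flush  M[L6]=7
step 26: P1: store L2 := 93  ⟶  IM  (L2)  txn=∅  M[L2]=90
step 27: P1: store L0 := 36  ⟶  IM  (L0)  txn=BusUpgr  M[L0]=10
step 28: P1: store L1 := 29  ⟶  IM  (L1)  txn=BusRdX+Flush  M[L1]=4
step 29: P0: load  L1  ⟶  SS  (L1)  txn=BusRd+Flush  M[L1]=29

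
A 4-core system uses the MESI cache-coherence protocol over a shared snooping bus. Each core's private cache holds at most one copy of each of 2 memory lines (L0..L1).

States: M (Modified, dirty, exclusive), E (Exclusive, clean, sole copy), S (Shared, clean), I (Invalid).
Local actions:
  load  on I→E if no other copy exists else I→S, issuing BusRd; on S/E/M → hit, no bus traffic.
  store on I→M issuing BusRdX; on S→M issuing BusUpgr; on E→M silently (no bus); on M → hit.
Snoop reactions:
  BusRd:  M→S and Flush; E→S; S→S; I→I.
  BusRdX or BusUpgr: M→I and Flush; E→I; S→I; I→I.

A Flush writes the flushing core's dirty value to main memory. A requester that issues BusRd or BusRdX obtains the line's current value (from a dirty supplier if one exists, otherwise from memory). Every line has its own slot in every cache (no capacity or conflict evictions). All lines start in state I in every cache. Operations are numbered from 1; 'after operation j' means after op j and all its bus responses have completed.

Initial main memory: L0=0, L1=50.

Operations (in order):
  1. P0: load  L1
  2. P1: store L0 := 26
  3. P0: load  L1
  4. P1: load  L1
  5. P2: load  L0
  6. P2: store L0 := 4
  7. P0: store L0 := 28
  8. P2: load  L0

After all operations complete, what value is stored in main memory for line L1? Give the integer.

memory[L1] = 50

[1] P0: load  L1 | P0:E(50), P1:I, P2:I, P3:I | bus: BusRd
[2] P1: store L0 := 26 | P0:I, P1:M(26), P2:I, P3:I | bus: BusRdX
[3] P0: load  L1 | P0:E(50), P1:I, P2:I, P3:I | bus: none
[4] P1: load  L1 | P0:S(50), P1:S(50), P2:I, P3:I | bus: BusRd
[5] P2: load  L0 | P0:I, P1:S(26), P2:S(26), P3:I | bus: BusRd,Flush
[6] P2: store L0 := 4 | P0:I, P1:I, P2:M(4), P3:I | bus: BusUpgr
[7] P0: store L0 := 28 | P0:M(28), P1:I, P2:I, P3:I | bus: BusRdX,Flush
[8] P2: load  L0 | P0:S(28), P1:I, P2:S(28), P3:I | bus: BusRd,Flush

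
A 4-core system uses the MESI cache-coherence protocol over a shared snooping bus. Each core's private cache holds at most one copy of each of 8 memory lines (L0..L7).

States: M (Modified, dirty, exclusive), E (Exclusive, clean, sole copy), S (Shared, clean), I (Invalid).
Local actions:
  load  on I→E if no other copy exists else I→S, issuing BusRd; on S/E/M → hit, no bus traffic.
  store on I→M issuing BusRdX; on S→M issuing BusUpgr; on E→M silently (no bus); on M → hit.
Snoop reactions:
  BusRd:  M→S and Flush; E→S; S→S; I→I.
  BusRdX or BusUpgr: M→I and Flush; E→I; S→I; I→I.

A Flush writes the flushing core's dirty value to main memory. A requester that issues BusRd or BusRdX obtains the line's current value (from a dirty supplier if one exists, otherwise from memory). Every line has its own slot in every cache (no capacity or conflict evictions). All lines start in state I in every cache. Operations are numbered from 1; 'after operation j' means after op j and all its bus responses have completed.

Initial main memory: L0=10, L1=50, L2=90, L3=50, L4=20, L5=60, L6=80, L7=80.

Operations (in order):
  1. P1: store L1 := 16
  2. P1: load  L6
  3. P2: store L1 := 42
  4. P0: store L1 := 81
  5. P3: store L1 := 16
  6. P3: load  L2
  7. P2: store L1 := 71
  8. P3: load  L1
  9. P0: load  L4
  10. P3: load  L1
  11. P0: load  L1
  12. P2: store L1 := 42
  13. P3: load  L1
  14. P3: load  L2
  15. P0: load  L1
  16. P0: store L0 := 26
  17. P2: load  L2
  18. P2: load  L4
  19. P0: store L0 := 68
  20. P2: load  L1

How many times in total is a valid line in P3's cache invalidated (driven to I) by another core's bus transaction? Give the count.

[1] P1: store L1 := 16 | P0:I, P1:M(16), P2:I, P3:I | bus: BusRdX
[2] P1: load  L6 | P0:I, P1:E(80), P2:I, P3:I | bus: BusRd
[3] P2: store L1 := 42 | P0:I, P1:I, P2:M(42), P3:I | bus: BusRdX,Flush
[4] P0: store L1 := 81 | P0:M(81), P1:I, P2:I, P3:I | bus: BusRdX,Flush
[5] P3: store L1 := 16 | P0:I, P1:I, P2:I, P3:M(16) | bus: BusRdX,Flush
[6] P3: load  L2 | P0:I, P1:I, P2:I, P3:E(90) | bus: BusRd
[7] P2: store L1 := 71 | P0:I, P1:I, P2:M(71), P3:I | bus: BusRdX,Flush
[8] P3: load  L1 | P0:I, P1:I, P2:S(71), P3:S(71) | bus: BusRd,Flush
[9] P0: load  L4 | P0:E(20), P1:I, P2:I, P3:I | bus: BusRd
[10] P3: load  L1 | P0:I, P1:I, P2:S(71), P3:S(71) | bus: none
[11] P0: load  L1 | P0:S(71), P1:I, P2:S(71), P3:S(71) | bus: BusRd
[12] P2: store L1 := 42 | P0:I, P1:I, P2:M(42), P3:I | bus: BusUpgr
[13] P3: load  L1 | P0:I, P1:I, P2:S(42), P3:S(42) | bus: BusRd,Flush
[14] P3: load  L2 | P0:I, P1:I, P2:I, P3:E(90) | bus: none
[15] P0: load  L1 | P0:S(42), P1:I, P2:S(42), P3:S(42) | bus: BusRd
[16] P0: store L0 := 26 | P0:M(26), P1:I, P2:I, P3:I | bus: BusRdX
[17] P2: load  L2 | P0:I, P1:I, P2:S(90), P3:S(90) | bus: BusRd
[18] P2: load  L4 | P0:S(20), P1:I, P2:S(20), P3:I | bus: BusRd
[19] P0: store L0 := 68 | P0:M(68), P1:I, P2:I, P3:I | bus: none
[20] P2: load  L1 | P0:S(42), P1:I, P2:S(42), P3:S(42) | bus: none

invalidations = 2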